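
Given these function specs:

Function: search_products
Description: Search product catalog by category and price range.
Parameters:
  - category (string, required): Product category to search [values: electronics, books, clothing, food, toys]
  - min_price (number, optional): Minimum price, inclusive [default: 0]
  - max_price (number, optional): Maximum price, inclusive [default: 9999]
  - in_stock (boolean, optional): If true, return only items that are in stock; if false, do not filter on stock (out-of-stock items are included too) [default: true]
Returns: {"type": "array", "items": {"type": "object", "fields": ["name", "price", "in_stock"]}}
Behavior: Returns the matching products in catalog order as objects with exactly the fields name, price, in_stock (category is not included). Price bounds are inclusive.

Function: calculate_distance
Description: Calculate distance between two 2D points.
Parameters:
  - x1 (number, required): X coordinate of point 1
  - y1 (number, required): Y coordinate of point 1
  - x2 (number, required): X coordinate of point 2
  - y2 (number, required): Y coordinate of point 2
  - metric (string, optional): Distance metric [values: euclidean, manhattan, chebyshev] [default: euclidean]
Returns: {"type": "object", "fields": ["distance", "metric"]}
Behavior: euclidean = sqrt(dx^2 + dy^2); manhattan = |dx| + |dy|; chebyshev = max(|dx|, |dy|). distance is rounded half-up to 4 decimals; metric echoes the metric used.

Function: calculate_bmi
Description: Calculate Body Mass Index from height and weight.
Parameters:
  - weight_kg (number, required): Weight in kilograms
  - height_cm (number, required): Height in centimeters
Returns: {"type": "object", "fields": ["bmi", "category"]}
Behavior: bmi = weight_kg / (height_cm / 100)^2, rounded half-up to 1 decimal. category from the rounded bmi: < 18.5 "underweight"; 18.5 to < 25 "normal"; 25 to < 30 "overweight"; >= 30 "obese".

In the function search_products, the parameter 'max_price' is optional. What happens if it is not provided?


The search_products spec declares:
  - max_price (number, optional): Maximum price, inclusive [default: 9999]
It defaults to 9999


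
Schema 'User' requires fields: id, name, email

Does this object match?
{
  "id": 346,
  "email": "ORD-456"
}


Checking required fields...
Missing: name
Invalid - missing required field 'name'


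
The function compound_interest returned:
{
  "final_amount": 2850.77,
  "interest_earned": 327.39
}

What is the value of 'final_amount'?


2850.77


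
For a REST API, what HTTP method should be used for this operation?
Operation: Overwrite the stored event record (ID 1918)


GET = read, POST = create, PUT = update/replace, DELETE = remove
This operation is an update/replace.
PUT


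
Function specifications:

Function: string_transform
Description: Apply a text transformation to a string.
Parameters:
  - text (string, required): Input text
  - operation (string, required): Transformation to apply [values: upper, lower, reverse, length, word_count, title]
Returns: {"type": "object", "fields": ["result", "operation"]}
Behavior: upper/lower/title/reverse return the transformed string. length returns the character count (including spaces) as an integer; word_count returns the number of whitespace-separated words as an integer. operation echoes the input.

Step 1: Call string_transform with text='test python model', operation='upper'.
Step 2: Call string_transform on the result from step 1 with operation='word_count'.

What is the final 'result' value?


Step 1: string_transform(text='test python model', operation='upper')
  -> result = 'TEST PYTHON MODEL'
Step 2: string_transform(text='TEST PYTHON MODEL', operation='word_count')
  words: TEST, PYTHON, MODEL -> 3
  -> result = 3
3


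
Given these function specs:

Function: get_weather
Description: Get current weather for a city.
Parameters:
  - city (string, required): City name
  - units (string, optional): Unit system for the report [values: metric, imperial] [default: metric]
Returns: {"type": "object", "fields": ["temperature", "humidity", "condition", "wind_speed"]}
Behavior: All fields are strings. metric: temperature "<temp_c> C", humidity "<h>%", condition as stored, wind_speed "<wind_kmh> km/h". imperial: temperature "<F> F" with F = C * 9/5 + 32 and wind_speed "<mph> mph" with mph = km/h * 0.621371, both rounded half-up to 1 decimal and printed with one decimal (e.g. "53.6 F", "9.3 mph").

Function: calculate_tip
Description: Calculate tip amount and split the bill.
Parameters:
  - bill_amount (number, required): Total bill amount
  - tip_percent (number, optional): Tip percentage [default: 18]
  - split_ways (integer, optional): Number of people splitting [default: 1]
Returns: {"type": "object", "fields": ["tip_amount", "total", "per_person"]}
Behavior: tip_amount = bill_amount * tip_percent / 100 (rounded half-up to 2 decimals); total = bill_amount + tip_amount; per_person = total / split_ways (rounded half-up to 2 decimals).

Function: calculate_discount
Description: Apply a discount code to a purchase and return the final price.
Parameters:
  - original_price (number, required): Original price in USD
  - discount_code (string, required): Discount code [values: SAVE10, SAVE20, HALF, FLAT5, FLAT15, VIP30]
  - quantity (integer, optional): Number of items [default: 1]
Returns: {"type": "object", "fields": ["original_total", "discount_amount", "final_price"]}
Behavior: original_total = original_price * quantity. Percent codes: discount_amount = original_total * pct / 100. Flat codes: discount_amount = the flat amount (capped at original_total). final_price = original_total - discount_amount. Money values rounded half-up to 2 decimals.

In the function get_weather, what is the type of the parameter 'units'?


The get_weather spec declares:
  - units (string, optional): Unit system for the report [values: metric, imperial] [default: metric]
Type:
string


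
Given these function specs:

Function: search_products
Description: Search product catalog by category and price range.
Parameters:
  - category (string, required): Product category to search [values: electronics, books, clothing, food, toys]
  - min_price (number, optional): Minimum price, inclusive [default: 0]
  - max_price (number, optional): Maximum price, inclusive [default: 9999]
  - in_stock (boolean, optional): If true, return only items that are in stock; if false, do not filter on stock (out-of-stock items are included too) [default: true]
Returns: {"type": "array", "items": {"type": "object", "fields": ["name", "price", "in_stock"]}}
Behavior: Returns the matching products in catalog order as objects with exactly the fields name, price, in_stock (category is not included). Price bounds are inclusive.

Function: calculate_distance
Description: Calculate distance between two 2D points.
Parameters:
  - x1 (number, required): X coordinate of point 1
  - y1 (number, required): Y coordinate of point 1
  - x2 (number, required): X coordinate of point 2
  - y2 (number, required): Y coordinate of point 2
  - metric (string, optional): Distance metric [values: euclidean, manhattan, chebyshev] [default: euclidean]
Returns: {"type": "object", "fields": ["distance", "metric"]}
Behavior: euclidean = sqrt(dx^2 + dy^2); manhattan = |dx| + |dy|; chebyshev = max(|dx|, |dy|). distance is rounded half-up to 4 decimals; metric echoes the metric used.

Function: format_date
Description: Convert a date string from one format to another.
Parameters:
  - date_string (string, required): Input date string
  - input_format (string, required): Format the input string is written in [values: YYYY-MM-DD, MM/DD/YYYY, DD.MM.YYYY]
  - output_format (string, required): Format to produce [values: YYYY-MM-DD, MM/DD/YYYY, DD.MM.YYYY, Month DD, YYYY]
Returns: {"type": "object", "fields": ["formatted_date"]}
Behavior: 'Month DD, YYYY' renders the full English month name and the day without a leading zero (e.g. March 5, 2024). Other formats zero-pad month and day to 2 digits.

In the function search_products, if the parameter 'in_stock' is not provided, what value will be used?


The search_products spec declares:
  - in_stock (boolean, optional): If true, return only items that are in stock; if false, do not filter on stock (out-of-stock items are included too) [default: true]
Default:
true


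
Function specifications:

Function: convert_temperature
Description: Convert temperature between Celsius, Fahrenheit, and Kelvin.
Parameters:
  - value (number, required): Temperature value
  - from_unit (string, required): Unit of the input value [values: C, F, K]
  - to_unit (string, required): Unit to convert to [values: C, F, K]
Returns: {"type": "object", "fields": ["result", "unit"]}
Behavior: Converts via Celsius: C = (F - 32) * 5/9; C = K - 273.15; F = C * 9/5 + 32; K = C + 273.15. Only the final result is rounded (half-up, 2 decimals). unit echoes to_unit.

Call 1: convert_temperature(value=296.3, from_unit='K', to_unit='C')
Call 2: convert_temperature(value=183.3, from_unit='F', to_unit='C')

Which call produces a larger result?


Call 1:
  To C: 296.3 - 273.15 = 23.15
  Target is C: 23.15
  Round to 2 decimals: 23.15
  -> 23.15 C
Call 2:
  To C: (183.3 - 32) * 5/9 = 84.055556
  Target is C: 84.055556
  Round to 2 decimals: 84.06
  -> 84.06 C
Call 2 (84.06 C)


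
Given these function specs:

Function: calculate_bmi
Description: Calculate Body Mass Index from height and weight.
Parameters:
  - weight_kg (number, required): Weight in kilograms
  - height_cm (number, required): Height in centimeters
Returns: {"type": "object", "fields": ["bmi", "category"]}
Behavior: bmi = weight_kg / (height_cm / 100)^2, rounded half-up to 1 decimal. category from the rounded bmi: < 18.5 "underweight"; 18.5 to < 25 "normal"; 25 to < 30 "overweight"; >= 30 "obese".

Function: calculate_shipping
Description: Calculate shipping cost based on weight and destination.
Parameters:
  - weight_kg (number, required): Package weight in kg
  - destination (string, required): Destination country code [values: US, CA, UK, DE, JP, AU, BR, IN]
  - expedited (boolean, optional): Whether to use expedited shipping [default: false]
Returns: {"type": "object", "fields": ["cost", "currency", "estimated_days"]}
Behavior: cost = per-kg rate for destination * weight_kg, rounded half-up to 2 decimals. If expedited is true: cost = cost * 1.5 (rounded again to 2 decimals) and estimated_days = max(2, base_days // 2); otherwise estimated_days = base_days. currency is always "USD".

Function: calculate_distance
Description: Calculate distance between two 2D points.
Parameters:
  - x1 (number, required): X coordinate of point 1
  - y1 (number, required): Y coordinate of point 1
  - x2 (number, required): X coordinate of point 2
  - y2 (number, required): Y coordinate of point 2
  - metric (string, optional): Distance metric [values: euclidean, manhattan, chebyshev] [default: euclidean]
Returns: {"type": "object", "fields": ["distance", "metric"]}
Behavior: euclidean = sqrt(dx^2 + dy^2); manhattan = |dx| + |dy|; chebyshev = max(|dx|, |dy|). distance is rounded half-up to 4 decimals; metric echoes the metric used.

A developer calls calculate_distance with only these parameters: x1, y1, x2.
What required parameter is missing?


Required parameters: x1, y1, x2, y2
Provided: x1, y1, x2
Missing: y2
y2


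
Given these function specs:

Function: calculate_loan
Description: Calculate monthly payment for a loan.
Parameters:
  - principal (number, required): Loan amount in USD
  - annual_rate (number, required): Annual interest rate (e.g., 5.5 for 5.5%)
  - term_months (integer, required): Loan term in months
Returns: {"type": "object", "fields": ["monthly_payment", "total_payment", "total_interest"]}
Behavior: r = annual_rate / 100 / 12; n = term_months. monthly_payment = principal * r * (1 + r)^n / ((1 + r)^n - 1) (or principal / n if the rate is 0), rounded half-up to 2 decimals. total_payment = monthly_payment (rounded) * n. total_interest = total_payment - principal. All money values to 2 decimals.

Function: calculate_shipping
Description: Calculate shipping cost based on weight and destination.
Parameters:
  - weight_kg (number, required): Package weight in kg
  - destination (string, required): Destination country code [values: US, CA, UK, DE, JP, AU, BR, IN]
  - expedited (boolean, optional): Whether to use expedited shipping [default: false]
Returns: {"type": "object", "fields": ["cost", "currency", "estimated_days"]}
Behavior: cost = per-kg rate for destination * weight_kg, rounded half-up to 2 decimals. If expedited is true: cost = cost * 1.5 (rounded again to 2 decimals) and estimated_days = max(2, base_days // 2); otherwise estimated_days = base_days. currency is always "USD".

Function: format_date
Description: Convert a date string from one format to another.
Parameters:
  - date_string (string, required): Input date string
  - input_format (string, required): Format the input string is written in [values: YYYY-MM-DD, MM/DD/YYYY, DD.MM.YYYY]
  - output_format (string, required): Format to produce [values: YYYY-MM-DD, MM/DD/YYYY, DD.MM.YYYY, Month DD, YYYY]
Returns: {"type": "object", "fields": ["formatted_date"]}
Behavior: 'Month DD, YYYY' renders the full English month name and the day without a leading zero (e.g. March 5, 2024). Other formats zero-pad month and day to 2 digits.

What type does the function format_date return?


The format_date spec declares Returns: {"type": "object", "fields": ["formatted_date"]}
Type:
object


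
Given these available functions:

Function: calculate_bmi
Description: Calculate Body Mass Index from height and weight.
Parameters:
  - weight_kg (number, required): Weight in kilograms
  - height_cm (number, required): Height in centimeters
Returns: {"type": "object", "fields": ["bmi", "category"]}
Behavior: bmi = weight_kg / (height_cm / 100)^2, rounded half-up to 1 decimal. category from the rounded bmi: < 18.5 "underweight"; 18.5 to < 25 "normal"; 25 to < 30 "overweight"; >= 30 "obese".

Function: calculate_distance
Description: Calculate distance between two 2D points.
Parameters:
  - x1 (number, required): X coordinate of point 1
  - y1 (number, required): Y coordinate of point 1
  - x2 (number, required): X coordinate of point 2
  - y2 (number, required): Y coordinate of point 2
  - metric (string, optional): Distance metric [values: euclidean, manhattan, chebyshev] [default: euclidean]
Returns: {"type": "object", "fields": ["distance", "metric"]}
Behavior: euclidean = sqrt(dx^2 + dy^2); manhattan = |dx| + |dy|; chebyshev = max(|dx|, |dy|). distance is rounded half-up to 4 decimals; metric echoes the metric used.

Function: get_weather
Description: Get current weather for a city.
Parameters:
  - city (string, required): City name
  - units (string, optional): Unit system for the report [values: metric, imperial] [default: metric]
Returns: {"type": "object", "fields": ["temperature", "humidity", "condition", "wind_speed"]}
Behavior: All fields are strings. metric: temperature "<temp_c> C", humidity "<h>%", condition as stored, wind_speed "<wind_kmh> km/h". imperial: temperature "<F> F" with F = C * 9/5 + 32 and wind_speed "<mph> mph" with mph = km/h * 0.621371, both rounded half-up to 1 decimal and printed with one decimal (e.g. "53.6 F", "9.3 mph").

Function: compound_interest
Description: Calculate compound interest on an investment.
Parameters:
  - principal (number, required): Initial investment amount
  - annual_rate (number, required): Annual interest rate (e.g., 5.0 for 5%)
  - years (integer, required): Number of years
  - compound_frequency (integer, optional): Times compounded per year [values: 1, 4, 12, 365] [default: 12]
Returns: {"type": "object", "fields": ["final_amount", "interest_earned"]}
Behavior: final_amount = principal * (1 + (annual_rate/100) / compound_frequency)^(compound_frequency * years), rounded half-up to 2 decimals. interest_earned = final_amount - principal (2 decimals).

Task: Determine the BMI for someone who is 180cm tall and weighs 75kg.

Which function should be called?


The task needs a function whose description is: Calculate Body Mass Index from height and weight.
calculate_bmi


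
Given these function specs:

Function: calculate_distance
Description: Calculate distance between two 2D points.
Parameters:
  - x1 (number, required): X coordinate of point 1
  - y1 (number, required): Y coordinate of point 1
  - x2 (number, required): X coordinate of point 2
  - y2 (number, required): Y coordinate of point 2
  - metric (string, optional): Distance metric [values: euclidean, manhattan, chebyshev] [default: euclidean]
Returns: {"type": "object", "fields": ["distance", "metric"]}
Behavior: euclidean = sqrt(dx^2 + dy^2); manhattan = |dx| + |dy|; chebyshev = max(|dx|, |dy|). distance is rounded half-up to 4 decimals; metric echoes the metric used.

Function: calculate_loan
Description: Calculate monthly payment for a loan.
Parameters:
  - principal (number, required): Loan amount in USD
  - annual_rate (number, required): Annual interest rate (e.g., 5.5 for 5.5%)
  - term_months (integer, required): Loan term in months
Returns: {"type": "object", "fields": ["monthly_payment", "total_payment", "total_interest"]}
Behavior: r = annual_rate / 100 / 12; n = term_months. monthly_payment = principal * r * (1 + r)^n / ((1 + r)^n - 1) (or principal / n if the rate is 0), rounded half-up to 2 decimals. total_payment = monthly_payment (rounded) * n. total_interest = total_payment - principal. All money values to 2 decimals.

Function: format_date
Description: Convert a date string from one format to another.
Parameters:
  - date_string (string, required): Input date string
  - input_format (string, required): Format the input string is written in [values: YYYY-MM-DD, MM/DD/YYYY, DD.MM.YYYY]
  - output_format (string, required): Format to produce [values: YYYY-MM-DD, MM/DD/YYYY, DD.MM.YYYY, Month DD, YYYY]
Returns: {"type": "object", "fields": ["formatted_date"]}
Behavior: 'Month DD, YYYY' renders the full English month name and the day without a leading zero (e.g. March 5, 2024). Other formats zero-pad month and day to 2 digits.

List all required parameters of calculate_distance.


Parameters of calculate_distance and their required/optional flag:
  x1: required
  y1: required
  x2: required
  y2: required
  metric: optional
x1, x2, y1, y2


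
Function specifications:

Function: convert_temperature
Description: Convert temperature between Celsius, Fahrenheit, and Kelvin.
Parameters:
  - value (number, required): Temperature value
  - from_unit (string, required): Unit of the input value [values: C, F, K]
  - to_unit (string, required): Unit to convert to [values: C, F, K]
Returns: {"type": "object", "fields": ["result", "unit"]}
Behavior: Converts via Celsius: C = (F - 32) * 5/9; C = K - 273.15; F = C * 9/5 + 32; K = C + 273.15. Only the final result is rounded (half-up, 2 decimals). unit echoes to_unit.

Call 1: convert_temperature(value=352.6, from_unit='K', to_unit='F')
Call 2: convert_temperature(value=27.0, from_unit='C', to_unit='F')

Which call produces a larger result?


Call 1:
  To C: 352.6 - 273.15 = 79.45
  To F: 79.45 * 9/5 + 32 = 175.01
  Round to 2 decimals: 175.01
  -> 175.01 F
Call 2:
  Input already in C: 27
  To F: 27 * 9/5 + 32 = 80.6
  Round to 2 decimals: 80.6
  -> 80.6 F
Call 1 (175.01 F)


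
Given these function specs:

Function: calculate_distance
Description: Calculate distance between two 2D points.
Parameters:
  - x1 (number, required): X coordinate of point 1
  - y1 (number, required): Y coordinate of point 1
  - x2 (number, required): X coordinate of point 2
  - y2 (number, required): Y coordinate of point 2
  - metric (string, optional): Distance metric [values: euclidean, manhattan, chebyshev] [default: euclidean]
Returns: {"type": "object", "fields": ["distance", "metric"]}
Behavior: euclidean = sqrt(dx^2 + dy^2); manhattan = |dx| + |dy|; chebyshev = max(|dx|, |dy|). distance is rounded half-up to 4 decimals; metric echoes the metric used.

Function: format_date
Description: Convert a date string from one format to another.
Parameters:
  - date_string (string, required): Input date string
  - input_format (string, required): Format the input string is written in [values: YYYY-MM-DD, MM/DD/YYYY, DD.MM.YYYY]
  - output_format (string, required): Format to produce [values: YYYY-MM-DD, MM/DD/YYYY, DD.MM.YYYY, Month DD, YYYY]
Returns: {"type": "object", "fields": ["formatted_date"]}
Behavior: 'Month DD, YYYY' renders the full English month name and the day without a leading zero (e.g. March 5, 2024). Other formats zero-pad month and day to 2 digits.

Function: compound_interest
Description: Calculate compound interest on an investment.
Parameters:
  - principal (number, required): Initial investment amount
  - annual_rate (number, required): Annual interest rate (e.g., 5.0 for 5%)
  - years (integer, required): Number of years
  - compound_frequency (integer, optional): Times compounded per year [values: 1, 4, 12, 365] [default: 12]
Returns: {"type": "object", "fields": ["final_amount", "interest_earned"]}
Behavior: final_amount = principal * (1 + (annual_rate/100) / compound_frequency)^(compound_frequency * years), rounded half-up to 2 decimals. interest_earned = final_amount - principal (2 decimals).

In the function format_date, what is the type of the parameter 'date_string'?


The format_date spec declares:
  - date_string (string, required): Input date string
Type:
string


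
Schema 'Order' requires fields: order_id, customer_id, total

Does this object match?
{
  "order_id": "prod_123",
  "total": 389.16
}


Checking required fields...
Missing: customer_id
Invalid - missing required field 'customer_id'


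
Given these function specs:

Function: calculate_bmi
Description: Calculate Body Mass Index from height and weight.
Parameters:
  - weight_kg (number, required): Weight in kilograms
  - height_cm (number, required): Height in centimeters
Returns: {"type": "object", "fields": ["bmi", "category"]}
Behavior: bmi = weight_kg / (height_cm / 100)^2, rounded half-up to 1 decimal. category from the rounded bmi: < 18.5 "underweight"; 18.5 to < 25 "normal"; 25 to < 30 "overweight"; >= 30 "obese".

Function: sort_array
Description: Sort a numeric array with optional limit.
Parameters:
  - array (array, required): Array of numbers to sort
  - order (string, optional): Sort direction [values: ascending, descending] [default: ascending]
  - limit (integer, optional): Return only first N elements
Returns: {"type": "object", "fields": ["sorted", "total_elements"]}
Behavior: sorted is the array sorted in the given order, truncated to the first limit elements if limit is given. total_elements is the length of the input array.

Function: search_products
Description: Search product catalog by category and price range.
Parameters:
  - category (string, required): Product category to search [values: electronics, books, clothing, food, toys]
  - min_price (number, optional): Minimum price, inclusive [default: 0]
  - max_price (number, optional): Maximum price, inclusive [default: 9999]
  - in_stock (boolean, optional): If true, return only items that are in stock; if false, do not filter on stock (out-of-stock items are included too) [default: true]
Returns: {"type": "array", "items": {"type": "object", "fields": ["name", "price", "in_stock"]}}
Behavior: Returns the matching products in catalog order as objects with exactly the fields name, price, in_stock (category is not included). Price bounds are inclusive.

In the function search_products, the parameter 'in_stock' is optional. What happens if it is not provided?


The search_products spec declares:
  - in_stock (boolean, optional): If true, return only items that are in stock; if false, do not filter on stock (out-of-stock items are included too) [default: true]
It defaults to true


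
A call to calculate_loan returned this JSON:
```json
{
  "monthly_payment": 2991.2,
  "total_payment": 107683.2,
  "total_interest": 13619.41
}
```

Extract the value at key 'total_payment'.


107683.2


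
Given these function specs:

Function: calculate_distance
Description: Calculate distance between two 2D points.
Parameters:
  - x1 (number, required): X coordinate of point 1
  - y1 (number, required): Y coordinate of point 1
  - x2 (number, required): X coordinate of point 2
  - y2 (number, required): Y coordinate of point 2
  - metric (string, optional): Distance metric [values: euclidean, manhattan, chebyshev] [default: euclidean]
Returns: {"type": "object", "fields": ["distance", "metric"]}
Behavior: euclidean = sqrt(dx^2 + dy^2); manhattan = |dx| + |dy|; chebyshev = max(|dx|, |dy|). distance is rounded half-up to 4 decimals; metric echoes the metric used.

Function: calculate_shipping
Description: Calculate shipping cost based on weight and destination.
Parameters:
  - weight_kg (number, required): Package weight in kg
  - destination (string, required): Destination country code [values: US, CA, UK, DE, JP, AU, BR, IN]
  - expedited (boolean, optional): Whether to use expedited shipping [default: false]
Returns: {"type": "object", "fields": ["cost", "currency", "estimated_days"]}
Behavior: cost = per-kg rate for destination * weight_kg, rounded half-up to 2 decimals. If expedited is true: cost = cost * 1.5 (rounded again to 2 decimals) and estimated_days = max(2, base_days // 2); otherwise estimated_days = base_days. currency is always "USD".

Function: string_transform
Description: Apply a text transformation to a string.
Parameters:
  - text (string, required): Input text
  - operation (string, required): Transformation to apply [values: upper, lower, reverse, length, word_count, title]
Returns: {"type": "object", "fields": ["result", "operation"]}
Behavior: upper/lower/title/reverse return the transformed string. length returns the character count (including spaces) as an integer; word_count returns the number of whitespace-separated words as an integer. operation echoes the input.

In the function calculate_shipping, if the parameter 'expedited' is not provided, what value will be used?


The calculate_shipping spec declares:
  - expedited (boolean, optional): Whether to use expedited shipping [default: false]
Default:
false


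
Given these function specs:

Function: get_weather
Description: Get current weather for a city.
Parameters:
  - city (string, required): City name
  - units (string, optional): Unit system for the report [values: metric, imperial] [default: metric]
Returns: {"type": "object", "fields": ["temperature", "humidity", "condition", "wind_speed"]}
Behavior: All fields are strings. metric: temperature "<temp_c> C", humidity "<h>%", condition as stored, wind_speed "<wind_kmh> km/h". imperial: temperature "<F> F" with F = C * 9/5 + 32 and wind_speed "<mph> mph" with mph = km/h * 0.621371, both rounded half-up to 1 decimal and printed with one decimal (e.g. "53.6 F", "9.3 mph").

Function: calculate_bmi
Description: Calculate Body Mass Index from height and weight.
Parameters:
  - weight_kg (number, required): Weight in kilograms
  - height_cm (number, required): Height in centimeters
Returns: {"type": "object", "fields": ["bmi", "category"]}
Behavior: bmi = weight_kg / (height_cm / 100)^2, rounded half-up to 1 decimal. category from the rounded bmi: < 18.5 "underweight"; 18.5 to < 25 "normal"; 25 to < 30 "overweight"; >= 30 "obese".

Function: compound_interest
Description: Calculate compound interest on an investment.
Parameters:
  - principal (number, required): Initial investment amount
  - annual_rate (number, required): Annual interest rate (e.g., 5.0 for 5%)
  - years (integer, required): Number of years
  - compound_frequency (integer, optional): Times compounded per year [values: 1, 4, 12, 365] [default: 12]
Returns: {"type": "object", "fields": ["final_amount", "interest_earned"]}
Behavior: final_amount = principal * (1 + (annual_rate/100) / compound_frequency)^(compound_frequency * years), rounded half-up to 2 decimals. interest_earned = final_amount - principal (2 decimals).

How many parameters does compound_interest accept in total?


Parameters of compound_interest: principal (required), annual_rate (required), years (required), compound_frequency (optional)
Total:
4


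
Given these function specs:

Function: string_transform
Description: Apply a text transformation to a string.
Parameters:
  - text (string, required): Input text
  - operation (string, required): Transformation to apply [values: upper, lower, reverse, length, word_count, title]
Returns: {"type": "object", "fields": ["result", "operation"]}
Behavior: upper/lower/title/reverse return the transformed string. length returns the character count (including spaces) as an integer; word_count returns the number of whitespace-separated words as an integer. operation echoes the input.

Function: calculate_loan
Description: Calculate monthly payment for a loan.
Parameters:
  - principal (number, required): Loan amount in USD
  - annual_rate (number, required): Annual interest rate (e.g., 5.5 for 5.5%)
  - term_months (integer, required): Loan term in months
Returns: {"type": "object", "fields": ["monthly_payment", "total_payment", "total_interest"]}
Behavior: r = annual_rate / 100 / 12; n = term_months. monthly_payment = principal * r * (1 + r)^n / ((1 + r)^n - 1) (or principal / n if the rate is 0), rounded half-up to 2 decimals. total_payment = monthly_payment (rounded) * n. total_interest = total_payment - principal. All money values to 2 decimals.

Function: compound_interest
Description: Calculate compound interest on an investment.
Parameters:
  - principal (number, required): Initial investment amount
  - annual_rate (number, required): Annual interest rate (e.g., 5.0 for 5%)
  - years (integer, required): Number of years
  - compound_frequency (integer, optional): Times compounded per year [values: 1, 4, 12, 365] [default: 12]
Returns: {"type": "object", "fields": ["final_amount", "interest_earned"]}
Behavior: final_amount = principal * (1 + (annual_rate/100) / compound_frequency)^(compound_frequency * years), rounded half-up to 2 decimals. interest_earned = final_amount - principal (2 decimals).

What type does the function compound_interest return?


The compound_interest spec declares Returns: {"type": "object", "fields": ["final_amount", "interest_earned"]}
Type:
object


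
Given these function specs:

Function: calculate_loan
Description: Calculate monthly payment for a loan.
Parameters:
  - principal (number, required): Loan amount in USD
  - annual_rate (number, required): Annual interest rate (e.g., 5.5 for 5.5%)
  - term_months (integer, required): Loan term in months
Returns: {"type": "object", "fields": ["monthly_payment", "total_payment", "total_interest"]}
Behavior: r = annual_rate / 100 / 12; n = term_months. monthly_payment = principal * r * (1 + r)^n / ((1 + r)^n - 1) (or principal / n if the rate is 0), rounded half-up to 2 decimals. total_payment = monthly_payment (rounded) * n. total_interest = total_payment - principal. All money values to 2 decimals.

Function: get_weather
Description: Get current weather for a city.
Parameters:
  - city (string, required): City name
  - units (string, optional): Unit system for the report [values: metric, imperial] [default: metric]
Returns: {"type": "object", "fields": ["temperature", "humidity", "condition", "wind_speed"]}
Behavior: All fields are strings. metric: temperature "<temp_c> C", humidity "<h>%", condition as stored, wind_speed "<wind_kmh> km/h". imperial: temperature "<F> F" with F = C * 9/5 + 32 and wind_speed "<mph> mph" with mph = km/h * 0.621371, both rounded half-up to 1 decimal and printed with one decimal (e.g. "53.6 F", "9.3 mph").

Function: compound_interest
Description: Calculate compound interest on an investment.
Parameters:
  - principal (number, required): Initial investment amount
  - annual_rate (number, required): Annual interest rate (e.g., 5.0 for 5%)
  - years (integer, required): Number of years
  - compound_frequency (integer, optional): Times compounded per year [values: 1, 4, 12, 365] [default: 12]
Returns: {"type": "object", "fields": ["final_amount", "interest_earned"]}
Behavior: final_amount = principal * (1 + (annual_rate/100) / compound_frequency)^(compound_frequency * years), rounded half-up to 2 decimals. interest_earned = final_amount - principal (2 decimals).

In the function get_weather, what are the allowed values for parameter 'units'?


The get_weather spec declares:
  - units (string, optional): Unit system for the report [values: metric, imperial] [default: metric]
Allowed values:
metric, imperial


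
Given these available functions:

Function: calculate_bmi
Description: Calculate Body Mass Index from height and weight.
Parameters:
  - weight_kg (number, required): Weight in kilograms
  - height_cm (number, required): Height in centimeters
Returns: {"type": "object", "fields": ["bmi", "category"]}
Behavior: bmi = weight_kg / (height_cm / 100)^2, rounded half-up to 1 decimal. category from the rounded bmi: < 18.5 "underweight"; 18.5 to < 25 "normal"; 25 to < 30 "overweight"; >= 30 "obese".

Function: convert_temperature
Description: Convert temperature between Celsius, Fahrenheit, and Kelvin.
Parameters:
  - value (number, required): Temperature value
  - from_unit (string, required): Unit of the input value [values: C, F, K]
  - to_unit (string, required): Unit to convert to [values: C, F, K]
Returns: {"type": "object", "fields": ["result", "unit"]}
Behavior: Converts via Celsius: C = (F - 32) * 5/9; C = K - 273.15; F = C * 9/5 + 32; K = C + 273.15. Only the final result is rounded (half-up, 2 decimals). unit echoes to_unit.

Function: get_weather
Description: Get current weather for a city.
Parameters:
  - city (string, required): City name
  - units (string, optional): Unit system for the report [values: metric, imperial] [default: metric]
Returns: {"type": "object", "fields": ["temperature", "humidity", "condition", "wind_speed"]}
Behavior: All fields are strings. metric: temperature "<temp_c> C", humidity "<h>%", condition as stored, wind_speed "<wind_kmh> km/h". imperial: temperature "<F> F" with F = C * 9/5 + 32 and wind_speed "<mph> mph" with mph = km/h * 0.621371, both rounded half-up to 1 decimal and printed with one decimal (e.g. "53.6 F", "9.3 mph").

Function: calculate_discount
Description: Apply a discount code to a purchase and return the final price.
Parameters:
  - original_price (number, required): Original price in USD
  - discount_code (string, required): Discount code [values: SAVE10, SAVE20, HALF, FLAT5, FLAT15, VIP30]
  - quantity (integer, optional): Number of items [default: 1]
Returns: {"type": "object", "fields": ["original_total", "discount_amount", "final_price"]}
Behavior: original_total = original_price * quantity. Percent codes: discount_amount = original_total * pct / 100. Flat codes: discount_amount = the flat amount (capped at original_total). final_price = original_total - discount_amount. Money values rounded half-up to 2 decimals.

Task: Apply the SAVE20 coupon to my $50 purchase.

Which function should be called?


The task needs a function whose description is: Apply a discount code to a purchase and return the final price.
calculate_discount


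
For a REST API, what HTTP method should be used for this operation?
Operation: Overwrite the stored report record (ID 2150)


GET = read, POST = create, PUT = update/replace, DELETE = remove
This operation is an update/replace.
PUT


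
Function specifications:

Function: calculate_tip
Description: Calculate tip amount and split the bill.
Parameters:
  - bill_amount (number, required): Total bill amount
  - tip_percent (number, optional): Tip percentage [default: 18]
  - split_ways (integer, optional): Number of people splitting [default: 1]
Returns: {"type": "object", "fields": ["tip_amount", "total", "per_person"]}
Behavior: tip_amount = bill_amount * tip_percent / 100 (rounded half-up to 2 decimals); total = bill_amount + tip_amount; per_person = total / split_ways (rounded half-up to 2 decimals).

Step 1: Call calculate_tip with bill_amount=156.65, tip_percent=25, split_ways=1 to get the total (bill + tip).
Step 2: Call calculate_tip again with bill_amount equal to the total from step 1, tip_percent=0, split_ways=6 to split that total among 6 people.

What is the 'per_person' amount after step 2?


Step 1: calculate_tip(bill_amount=156.65, tip_percent=25, split_ways=1)
  tip_amount = 156.65 * 25/100 = 39.1625 -> 39.16
  total = 156.65 + 39.16 = 195.81
  per_person = 195.81 / 1 = 195.81 -> 195.81
  -> total = 195.81
Step 2: calculate_tip(bill_amount=195.81, tip_percent=0, split_ways=6)
  tip_amount = 195.81 * 0/100 = 0 -> 0.00
  total = 195.81 + 0.00 = 195.81
  per_person = 195.81 / 6 = 32.635 -> 32.64
  -> per_person = 32.64
$32.64


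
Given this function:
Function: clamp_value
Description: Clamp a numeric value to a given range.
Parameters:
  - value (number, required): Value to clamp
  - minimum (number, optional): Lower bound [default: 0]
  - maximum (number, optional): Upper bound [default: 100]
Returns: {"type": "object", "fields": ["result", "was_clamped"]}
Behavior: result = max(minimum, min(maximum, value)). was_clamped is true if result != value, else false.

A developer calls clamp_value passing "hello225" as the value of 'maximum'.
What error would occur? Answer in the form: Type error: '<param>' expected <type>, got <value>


Spec: 'maximum' is declared as number; "hello225" is a string.
Type error: 'maximum' expected number, got "hello225"


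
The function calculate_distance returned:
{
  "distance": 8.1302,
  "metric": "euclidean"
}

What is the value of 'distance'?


8.1302


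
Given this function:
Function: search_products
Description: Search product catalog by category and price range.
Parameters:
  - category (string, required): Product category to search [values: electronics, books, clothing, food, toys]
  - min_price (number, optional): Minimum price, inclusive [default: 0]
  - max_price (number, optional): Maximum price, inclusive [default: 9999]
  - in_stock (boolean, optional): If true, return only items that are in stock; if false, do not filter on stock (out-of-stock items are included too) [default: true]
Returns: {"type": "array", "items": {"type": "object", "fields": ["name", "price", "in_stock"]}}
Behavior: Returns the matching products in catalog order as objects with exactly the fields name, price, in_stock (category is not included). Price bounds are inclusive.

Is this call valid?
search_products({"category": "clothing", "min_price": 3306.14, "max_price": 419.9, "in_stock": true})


Checking all required parameters present and types match... All valid.
Valid


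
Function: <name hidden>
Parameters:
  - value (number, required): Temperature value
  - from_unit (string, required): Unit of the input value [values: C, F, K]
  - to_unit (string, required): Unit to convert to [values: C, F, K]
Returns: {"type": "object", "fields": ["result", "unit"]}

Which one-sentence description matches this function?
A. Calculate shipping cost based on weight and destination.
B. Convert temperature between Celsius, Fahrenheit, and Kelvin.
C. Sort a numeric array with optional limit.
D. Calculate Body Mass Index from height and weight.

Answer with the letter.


Parameters value, from_unit, to_unit and return ["result", "unit"] fit: Convert temperature between Celsius, Fahrenheit, and Kelvin.
B


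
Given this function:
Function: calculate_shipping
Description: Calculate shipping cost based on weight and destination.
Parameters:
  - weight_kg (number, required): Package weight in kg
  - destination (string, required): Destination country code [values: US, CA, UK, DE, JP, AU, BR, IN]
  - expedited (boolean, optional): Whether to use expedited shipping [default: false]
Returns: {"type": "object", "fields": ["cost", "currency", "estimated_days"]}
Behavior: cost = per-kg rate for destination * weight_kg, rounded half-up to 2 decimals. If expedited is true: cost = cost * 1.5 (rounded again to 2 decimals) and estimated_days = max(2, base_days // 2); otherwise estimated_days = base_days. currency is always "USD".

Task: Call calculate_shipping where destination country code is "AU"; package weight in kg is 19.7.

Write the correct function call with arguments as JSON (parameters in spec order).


Mapping each described value to its parameter name:
  'Destination country code' -> destination = "AU"
  'Package weight in kg' -> weight_kg = 19.7
calculate_shipping({"weight_kg": 19.7, "destination": "AU"})
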